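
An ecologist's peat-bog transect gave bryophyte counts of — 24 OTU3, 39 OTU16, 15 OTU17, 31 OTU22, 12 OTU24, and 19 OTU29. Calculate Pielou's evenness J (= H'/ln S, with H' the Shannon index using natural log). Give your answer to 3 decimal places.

0.956

Total N = 24+39+15+31+12+19 = 140, so the proportions are 0.17143, 0.27857, 0.10714, 0.22143, 0.08571, 0.13571 (working shown to 5 dp, full precision carried).
H' = −Σ pᵢ ln pᵢ = −((-0.30233) + (-0.35604) + (-0.23931) + (-0.33384) + (-0.21058) + (-0.27105)) = 1.71314.
With S = 6 species, ln S = 1.79176, so J = 1.71314/1.79176 = 0.95612, i.e. 0.956 to 3 decimal places.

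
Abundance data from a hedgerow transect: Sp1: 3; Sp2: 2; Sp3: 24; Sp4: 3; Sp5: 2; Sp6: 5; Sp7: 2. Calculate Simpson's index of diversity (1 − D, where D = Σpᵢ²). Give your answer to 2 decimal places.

0.62

Total N = 3+2+24+3+2+5+2 = 41, so the proportions are 0.0732, 0.0488, 0.5854, 0.0732, 0.0488, 0.122, 0.0488 (working shown to 4 dp, full precision carried).
D = 0.0732² + 0.0488² + 0.5854² + 0.0732² + 0.0488² + 0.122² + 0.0488² = 0.0054 + 0.0024 + 0.3427 + 0.0054 + 0.0024 + 0.0149 + 0.0024 = 0.3754.
So 1 − D = 0.6246, i.e. 0.62 to 2 decimal places.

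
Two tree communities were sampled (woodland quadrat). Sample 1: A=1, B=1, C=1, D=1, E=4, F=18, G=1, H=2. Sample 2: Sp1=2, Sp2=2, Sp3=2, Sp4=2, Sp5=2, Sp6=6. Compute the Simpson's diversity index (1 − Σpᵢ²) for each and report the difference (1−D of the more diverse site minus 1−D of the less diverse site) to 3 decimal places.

Sample 1: N=29, proportions 0.03448, 0.03448, 0.03448, 0.03448, 0.13793, 0.62069, 0.03448, 0.06897, giving 1−D = 0.58502 (working shown to 5 dp, full precision carried).
Sample 2: N=16, proportions 0.125, 0.125, 0.125, 0.125, 0.125, 0.375, giving 1−D = 0.78125.
Difference = |0.58502 − 0.78125| = 0.19623, i.e. 0.196 to 3 decimal places.

0.196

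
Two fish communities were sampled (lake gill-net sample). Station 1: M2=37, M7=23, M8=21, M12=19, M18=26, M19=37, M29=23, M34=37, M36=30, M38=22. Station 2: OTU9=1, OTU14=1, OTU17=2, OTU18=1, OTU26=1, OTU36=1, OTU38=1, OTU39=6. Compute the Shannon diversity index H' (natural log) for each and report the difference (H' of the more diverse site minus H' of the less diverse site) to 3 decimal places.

Station 1: N=275, proportions 0.1345455, 0.0836364, 0.0763636, 0.0690909, 0.0945455, 0.1345455, 0.0836364, 0.1345455, 0.1090909, 0.08, giving H' = 2.2725046 (working shown to 7 dp, full precision carried).
Station 2: N=14, proportions 0.0714286, 0.0714286, 0.1428571, 0.0714286, 0.0714286, 0.0714286, 0.0714286, 0.4285714, giving H' = 1.7721394.
Difference = |2.2725046 − 1.7721394| = 0.5003652, i.e. 0.500 to 3 decimal places.

0.500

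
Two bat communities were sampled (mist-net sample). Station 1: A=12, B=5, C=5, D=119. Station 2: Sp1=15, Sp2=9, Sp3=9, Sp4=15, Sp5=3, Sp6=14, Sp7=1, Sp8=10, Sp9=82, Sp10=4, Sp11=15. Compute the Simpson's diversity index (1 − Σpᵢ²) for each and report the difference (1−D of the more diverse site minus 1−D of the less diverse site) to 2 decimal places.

Station 1: N=141, proportions 0.0851, 0.0355, 0.0355, 0.844, giving 1−D = 0.2780 (working shown to 4 dp, full precision carried).
Station 2: N=177, proportions 0.0847, 0.0508, 0.0508, 0.0847, 0.0169, 0.0791, 0.0056, 0.0565, 0.4633, 0.0226, 0.0847, giving 1−D = 0.7484.
Difference = |0.2780 − 0.7484| = 0.4704, i.e. 0.47 to 2 decimal places.

0.47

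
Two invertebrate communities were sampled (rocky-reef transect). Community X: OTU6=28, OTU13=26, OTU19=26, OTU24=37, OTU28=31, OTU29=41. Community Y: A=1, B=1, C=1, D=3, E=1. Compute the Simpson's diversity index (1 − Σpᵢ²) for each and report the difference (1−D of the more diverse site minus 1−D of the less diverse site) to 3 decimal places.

0.093

Community X: N=189, proportions 0.148148, 0.137566, 0.137566, 0.195767, 0.164021, 0.216931, giving 1−D = 0.827916 (working shown to 6 dp, full precision carried).
Community Y: N=7, proportions 0.142857, 0.142857, 0.142857, 0.428571, 0.142857, giving 1−D = 0.734694.
Difference = |0.827916 − 0.734694| = 0.093222, i.e. 0.093 to 3 decimal places.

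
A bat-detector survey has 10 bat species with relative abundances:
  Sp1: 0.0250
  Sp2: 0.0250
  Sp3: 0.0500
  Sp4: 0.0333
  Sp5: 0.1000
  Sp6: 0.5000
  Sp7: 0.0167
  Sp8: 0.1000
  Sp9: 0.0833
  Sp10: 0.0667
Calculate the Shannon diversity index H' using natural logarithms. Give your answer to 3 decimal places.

Each pᵢ ln pᵢ term (working shown to 5 dp, full precision carried): 0.025×(-3.68888)=-0.09222, 0.025×(-3.68888)=-0.09222, 0.05×(-2.99573)=-0.14979, 0.0333×(-3.40220)=-0.11329, 0.1×(-2.30259)=-0.23026, 0.5×(-0.69315)=-0.34657, 0.0167×(-4.09235)=-0.06834, 0.1×(-2.30259)=-0.23026, 0.0833×(-2.48531)=-0.20703, 0.0667×(-2.70755)=-0.18059.
Sum = -1.71058, so H' = 1.711.

1.711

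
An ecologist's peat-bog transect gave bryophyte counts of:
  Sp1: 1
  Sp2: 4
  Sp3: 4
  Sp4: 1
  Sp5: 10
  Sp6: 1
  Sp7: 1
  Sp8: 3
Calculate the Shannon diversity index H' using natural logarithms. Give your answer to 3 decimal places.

Total N = 1+4+4+1+10+1+1+3 = 25, so the proportions are 0.04, 0.16, 0.16, 0.04, 0.4, 0.04, 0.04, 0.12 (working shown to 5 dp, full precision carried).
Each pᵢ ln pᵢ term: 0.04×(-3.21888)=-0.12876, 0.16×(-1.83258)=-0.29321, 0.16×(-1.83258)=-0.29321, 0.04×(-3.21888)=-0.12876, 0.4×(-0.91629)=-0.36652, 0.04×(-3.21888)=-0.12876, 0.04×(-3.21888)=-0.12876, 0.12×(-2.12026)=-0.25443.
Sum = -1.72239, so H' = 1.722.

1.722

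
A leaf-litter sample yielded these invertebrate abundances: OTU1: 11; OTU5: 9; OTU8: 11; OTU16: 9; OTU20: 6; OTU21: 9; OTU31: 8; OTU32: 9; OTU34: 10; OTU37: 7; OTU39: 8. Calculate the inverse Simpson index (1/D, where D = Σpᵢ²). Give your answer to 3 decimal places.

Total N = 11+9+11+9+6+9+8+9+10+7+8 = 97, so the proportions are 0.11340206, 0.09278351, 0.11340206, 0.09278351, 0.06185567, 0.09278351, 0.08247423, 0.09278351, 0.10309278, 0.07216495, 0.08247423 (working shown to 8 dp, full precision carried).
D = 0.11340206² + 0.09278351² + 0.11340206² + 0.09278351² + 0.06185567² + 0.09278351² + 0.08247423² + 0.09278351² + 0.10309278² + 0.07216495² + 0.08247423² = 0.01286003 + 0.00860878 + 0.01286003 + 0.00860878 + 0.00382612 + 0.00860878 + 0.00680200 + 0.00860878 + 0.01062812 + 0.00520778 + 0.00680200 = 0.09342119.
So 1/D = 10.70421, i.e. 10.704 to 3 decimal places.

10.704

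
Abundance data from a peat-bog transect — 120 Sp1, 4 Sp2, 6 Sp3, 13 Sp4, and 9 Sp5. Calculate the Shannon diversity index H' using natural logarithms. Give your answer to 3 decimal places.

Total N = 120+4+6+13+9 = 152, so the proportions are 0.78947, 0.02632, 0.03947, 0.08553, 0.05921 (working shown to 5 dp, full precision carried).
Each pᵢ ln pᵢ term: 0.78947×(-0.23639)=-0.18662, 0.02632×(-3.63759)=-0.09573, 0.03947×(-3.23212)=-0.12758, 0.08553×(-2.45893)=-0.21030, 0.05921×(-2.82666)=-0.16737.
Sum = -0.78760, so H' = 0.788.

0.788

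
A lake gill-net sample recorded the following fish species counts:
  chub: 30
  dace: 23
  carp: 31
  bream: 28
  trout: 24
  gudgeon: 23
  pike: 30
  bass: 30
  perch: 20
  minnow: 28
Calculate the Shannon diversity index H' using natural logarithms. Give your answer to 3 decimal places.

Total N = 30+23+31+28+24+23+30+30+20+28 = 267, so the proportions are 0.11236, 0.08614, 0.1161, 0.10487, 0.08989, 0.08614, 0.11236, 0.11236, 0.07491, 0.10487 (working shown to 5 dp, full precision carried).
Each pᵢ ln pᵢ term: 0.11236×(-2.18605)=-0.24562, 0.08614×(-2.45175)=-0.21120, 0.1161×(-2.15326)=-0.25000, 0.10487×(-2.25504)=-0.23648, 0.08989×(-2.40919)=-0.21656, 0.08614×(-2.45175)=-0.21120, 0.11236×(-2.18605)=-0.24562, 0.11236×(-2.18605)=-0.24562, 0.07491×(-2.59152)=-0.19412, 0.10487×(-2.25504)=-0.23648.
Sum = -2.29292, so H' = 2.293.

2.293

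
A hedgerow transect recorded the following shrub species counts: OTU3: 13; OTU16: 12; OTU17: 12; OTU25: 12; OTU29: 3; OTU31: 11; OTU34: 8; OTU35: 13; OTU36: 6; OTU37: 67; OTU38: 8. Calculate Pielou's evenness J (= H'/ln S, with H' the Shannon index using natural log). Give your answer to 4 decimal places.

0.8364

Total N = 13+12+12+12+3+11+8+13+6+67+8 = 165, so the proportions are 0.078788, 0.072727, 0.072727, 0.072727, 0.018182, 0.066667, 0.048485, 0.078788, 0.036364, 0.406061, 0.048485 (working shown to 6 dp, full precision carried).
H' = −Σ pᵢ ln pᵢ = −((-0.200200) + (-0.190621) + (-0.190621) + (-0.190621) + (-0.072861) + (-0.180537) + (-0.146740) + (-0.200200) + (-0.120516) + (-0.365963) + (-0.146740)) = 2.005618.
With S = 11 species, ln S = 2.397895, so J = 2.005618/2.397895 = 0.836408, i.e. 0.8364 to 4 decimal places.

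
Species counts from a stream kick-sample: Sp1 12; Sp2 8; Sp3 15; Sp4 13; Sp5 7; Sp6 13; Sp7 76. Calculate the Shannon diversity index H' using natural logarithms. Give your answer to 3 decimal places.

Total N = 12+8+15+13+7+13+76 = 144, so the proportions are 0.08333, 0.05556, 0.10417, 0.09028, 0.04861, 0.09028, 0.52778 (working shown to 5 dp, full precision carried).
Each pᵢ ln pᵢ term: 0.08333×(-2.48491)=-0.20708, 0.05556×(-2.89037)=-0.16058, 0.10417×(-2.26176)=-0.23560, 0.09028×(-2.40486)=-0.21711, 0.04861×(-3.02390)=-0.14700, 0.09028×(-2.40486)=-0.21711, 0.52778×(-0.63908)=-0.33729.
Sum = -1.52175, so H' = 1.522.

1.522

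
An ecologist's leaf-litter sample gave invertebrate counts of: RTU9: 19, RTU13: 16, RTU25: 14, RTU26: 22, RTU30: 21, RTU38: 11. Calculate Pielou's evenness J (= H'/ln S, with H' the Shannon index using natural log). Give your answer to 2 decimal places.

0.99

Total N = 19+16+14+22+21+11 = 103, so the proportions are 0.1845, 0.1553, 0.1359, 0.2136, 0.2039, 0.1068 (working shown to 4 dp, full precision carried).
H' = −Σ pᵢ ln pᵢ = −((-0.3118) + (-0.2893) + (-0.2713) + (-0.3297) + (-0.3242) + (-0.2389)) = 1.7651.
With S = 6 species, ln S = 1.7918, so J = 1.7651/1.7918 = 0.9851, i.e. 0.99 to 2 decimal places.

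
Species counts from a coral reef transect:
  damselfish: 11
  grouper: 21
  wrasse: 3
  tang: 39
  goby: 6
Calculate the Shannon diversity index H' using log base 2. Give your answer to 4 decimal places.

Total N = 11+21+3+39+6 = 80, so the proportions are 0.1375, 0.2625, 0.0375, 0.4875, 0.075 (working shown to 6 dp, full precision carried).
Each pᵢ log₂ pᵢ term: 0.1375×(-2.862496)=-0.393593, 0.2625×(-1.929611)=-0.506523, 0.0375×(-4.736966)=-0.177636, 0.4875×(-1.036526)=-0.505306, 0.075×(-3.736966)=-0.280272.
Sum = -1.863331, so H' = 1.8633.

1.8633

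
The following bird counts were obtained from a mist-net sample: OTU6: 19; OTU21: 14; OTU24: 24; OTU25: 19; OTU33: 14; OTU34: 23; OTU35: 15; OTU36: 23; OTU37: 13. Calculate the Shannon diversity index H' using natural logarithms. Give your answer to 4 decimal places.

Total N = 19+14+24+19+14+23+15+23+13 = 164, so the proportions are 0.115854, 0.085366, 0.146341, 0.115854, 0.085366, 0.140244, 0.091463, 0.140244, 0.079268 (working shown to 6 dp, full precision carried).
Each pᵢ ln pᵢ term: 0.115854×(-2.155427)=-0.249714, 0.085366×(-2.460809)=-0.210069, 0.146341×(-1.921813)=-0.281241, 0.115854×(-2.155427)=-0.249714, 0.085366×(-2.460809)=-0.210069, 0.140244×(-1.964372)=-0.275491, 0.091463×(-2.391816)=-0.218764, 0.140244×(-1.964372)=-0.275491, 0.079268×(-2.534917)=-0.200939.
Sum = -2.171492, so H' = 2.1715.

2.1715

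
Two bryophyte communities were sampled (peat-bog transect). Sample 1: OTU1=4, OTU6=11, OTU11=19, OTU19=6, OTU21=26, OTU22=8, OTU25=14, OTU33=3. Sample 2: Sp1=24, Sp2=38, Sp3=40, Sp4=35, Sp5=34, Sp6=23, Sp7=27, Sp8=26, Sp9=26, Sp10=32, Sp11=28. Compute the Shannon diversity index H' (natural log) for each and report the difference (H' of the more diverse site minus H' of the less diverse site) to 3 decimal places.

0.510

Sample 1: N=91, proportions 0.043956, 0.120879, 0.208791, 0.065934, 0.285714, 0.087912, 0.153846, 0.032967, giving H' = 1.871237 (working shown to 6 dp, full precision carried).
Sample 2: N=333, proportions 0.072072, 0.114114, 0.12012, 0.105105, 0.102102, 0.069069, 0.081081, 0.078078, 0.078078, 0.096096, 0.084084, giving H' = 2.381354.
Difference = |1.871237 − 2.381354| = 0.510117, i.e. 0.510 to 3 decimal places.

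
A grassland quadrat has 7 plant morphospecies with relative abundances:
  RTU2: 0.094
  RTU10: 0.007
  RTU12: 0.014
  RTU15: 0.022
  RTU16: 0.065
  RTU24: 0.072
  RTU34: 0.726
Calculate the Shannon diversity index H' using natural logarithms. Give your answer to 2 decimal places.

1.00

Each pᵢ ln pᵢ term (working shown to 4 dp, full precision carried): 0.094×(-2.3645)=-0.2223, 0.007×(-4.9618)=-0.0347, 0.014×(-4.2687)=-0.0598, 0.022×(-3.8167)=-0.0840, 0.065×(-2.7334)=-0.1777, 0.072×(-2.6311)=-0.1894, 0.726×(-0.3202)=-0.2325.
Sum = -1.0003, so H' = 1.00.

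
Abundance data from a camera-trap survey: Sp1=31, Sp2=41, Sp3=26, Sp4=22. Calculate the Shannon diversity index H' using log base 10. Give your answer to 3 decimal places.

Total N = 31+41+26+22 = 120, so the proportions are 0.25833, 0.34167, 0.21667, 0.18333 (working shown to 5 dp, full precision carried).
Each pᵢ log₁₀ pᵢ term: 0.25833×(-0.58782)=-0.15185, 0.34167×(-0.46640)=-0.15935, 0.21667×(-0.66421)=-0.14391, 0.18333×(-0.73676)=-0.13507.
Sum = -0.59019, so H' = 0.590.

0.590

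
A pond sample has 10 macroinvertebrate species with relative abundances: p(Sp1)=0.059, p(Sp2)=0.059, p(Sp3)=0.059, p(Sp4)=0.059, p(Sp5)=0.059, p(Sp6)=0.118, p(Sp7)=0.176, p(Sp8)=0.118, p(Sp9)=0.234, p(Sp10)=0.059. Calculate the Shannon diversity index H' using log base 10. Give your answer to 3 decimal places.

Each pᵢ log₁₀ pᵢ term (working shown to 5 dp, full precision carried): 0.059×(-1.22915)=-0.07252, 0.059×(-1.22915)=-0.07252, 0.059×(-1.22915)=-0.07252, 0.059×(-1.22915)=-0.07252, 0.059×(-1.22915)=-0.07252, 0.118×(-0.92812)=-0.10952, 0.176×(-0.75449)=-0.13279, 0.118×(-0.92812)=-0.10952, 0.234×(-0.63078)=-0.14760, 0.059×(-1.22915)=-0.07252.
Sum = -0.93455, so H' = 0.935.

0.935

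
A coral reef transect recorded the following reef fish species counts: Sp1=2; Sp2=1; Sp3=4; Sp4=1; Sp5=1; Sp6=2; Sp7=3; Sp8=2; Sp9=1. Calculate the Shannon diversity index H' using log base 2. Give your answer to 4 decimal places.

Total N = 2+1+4+1+1+2+3+2+1 = 17, so the proportions are 0.117647, 0.058824, 0.235294, 0.058824, 0.058824, 0.117647, 0.176471, 0.117647, 0.058824 (working shown to 6 dp, full precision carried).
Each pᵢ log₂ pᵢ term: 0.117647×(-3.087463)=-0.363231, 0.058824×(-4.087463)=-0.240439, 0.235294×(-2.087463)=-0.491168, 0.058824×(-4.087463)=-0.240439, 0.058824×(-4.087463)=-0.240439, 0.117647×(-3.087463)=-0.363231, 0.176471×(-2.502500)=-0.441618, 0.117647×(-3.087463)=-0.363231, 0.058824×(-4.087463)=-0.240439.
Sum = -2.984234, so H' = 2.9842.

2.9842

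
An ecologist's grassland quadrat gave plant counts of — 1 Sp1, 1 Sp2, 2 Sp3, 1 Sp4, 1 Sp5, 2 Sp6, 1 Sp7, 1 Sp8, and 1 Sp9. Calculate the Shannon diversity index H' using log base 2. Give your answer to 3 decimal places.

Total N = 1+1+2+1+1+2+1+1+1 = 11, so the proportions are 0.09091, 0.09091, 0.18182, 0.09091, 0.09091, 0.18182, 0.09091, 0.09091, 0.09091 (working shown to 5 dp, full precision carried).
Each pᵢ log₂ pᵢ term: 0.09091×(-3.45943)=-0.31449, 0.09091×(-3.45943)=-0.31449, 0.18182×(-2.45943)=-0.44717, 0.09091×(-3.45943)=-0.31449, 0.09091×(-3.45943)=-0.31449, 0.18182×(-2.45943)=-0.44717, 0.09091×(-3.45943)=-0.31449, 0.09091×(-3.45943)=-0.31449, 0.09091×(-3.45943)=-0.31449.
Sum = -3.09580, so H' = 3.096.

3.096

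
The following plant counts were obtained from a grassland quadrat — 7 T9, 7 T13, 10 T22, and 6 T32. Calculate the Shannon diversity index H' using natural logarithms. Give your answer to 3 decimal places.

1.367

Total N = 7+7+10+6 = 30, so the proportions are 0.23333, 0.23333, 0.33333, 0.2 (working shown to 5 dp, full precision carried).
Each pᵢ ln pᵢ term: 0.23333×(-1.45529)=-0.33957, 0.23333×(-1.45529)=-0.33957, 0.33333×(-1.09861)=-0.36620, 0.2×(-1.60944)=-0.32189.
Sum = -1.36723, so H' = 1.367.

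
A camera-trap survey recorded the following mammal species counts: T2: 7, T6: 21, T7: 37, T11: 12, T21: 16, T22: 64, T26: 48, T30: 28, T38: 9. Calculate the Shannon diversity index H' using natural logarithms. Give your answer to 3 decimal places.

Total N = 7+21+37+12+16+64+48+28+9 = 242, so the proportions are 0.02893, 0.08678, 0.15289, 0.04959, 0.06612, 0.26446, 0.19835, 0.1157, 0.03719 (working shown to 5 dp, full precision carried).
Each pᵢ ln pᵢ term: 0.02893×(-3.54303)=-0.10248, 0.08678×(-2.44442)=-0.21212, 0.15289×(-1.87802)=-0.28714, 0.04959×(-3.00403)=-0.14896, 0.06612×(-2.71635)=-0.17959, 0.26446×(-1.33005)=-0.35175, 0.19835×(-1.61774)=-0.32087, 0.1157×(-2.15673)=-0.24954, 0.03719×(-3.29171)=-0.12242.
Sum = -1.97487, so H' = 1.975.

1.975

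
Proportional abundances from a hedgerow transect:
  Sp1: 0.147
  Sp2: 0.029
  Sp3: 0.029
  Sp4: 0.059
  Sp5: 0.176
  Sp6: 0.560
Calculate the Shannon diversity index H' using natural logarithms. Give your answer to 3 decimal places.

Each pᵢ ln pᵢ term (working shown to 5 dp, full precision carried): 0.147×(-1.91732)=-0.28185, 0.029×(-3.54046)=-0.10267, 0.029×(-3.54046)=-0.10267, 0.059×(-2.83022)=-0.16698, 0.176×(-1.73727)=-0.30576, 0.56×(-0.57982)=-0.32470.
Sum = -1.28463, so H' = 1.285.

1.285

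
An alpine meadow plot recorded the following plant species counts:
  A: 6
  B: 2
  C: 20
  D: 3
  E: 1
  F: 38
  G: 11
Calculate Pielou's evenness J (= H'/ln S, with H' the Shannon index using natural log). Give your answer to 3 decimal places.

0.736

Total N = 6+2+20+3+1+38+11 = 81, so the proportions are 0.07407, 0.02469, 0.24691, 0.03704, 0.01235, 0.46914, 0.1358 (working shown to 5 dp, full precision carried).
H' = −Σ pᵢ ln pᵢ = −((-0.19279) + (-0.09139) + (-0.34536) + (-0.12207) + (-0.05425) + (-0.35507) + (-0.27114)) = 1.43207.
With S = 7 species, ln S = 1.94591, so J = 1.43207/1.94591 = 0.73594, i.e. 0.736 to 3 decimal places.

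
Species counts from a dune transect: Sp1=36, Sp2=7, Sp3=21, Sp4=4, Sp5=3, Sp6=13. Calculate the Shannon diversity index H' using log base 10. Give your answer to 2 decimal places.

Total N = 36+7+21+4+3+13 = 84, so the proportions are 0.4286, 0.0833, 0.25, 0.0476, 0.0357, 0.1548 (working shown to 4 dp, full precision carried).
Each pᵢ log₁₀ pᵢ term: 0.4286×(-0.3680)=-0.1577, 0.0833×(-1.0792)=-0.0899, 0.25×(-0.6021)=-0.1505, 0.0476×(-1.3222)=-0.0630, 0.0357×(-1.4472)=-0.0517, 0.1548×(-0.8103)=-0.1254.
Sum = -0.6382, so H' = 0.64.

0.64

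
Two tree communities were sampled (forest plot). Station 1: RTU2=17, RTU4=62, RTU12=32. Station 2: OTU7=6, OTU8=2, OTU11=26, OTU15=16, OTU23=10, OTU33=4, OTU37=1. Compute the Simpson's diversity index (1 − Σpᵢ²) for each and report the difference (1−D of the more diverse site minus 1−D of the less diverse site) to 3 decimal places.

0.161

Station 1: N=111, proportions 0.15315, 0.55856, 0.28829, giving 1−D = 0.58145 (working shown to 5 dp, full precision carried).
Station 2: N=65, proportions 0.09231, 0.03077, 0.4, 0.24615, 0.15385, 0.06154, 0.01538, giving 1−D = 0.74225.
Difference = |0.58145 − 0.74225| = 0.16080, i.e. 0.161 to 3 decimal places.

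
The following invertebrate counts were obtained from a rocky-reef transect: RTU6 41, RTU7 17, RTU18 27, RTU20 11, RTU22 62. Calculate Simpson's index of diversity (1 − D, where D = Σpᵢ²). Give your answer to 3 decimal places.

Total N = 41+17+27+11+62 = 158, so the proportions are 0.25949, 0.10759, 0.17089, 0.06962, 0.39241 (working shown to 5 dp, full precision carried).
D = 0.25949² + 0.10759² + 0.17089² + 0.06962² + 0.39241² = 0.06734 + 0.01158 + 0.02920 + 0.00485 + 0.15398 = 0.26694.
So 1 − D = 0.73306, i.e. 0.733 to 3 decimal places.

0.733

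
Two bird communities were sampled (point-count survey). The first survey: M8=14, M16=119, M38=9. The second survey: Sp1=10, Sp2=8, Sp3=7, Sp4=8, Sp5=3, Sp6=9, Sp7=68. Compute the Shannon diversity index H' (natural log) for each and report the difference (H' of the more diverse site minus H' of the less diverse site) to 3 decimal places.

The first survey: N=142, proportions 0.09859, 0.83803, 0.06338, giving H' = 0.55134 (working shown to 5 dp, full precision carried).
The second survey: N=113, proportions 0.0885, 0.0708, 0.06195, 0.0708, 0.02655, 0.07965, 0.60177, giving H' = 1.36530.
Difference = |0.55134 − 1.36530| = 0.81396, i.e. 0.814 to 3 decimal places.

0.814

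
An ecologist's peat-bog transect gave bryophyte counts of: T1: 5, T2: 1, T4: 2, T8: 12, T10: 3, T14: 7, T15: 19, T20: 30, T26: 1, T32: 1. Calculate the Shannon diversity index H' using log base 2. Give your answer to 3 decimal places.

Total N = 5+1+2+12+3+7+19+30+1+1 = 81, so the proportions are 0.06173, 0.01235, 0.02469, 0.14815, 0.03704, 0.08642, 0.23457, 0.37037, 0.01235, 0.01235 (working shown to 5 dp, full precision carried).
Each pᵢ log₂ pᵢ term: 0.06173×(-4.01792)=-0.24802, 0.01235×(-6.33985)=-0.07827, 0.02469×(-5.33985)=-0.13185, 0.14815×(-2.75489)=-0.40813, 0.03704×(-4.75489)=-0.17611, 0.08642×(-3.53250)=-0.30528, 0.23457×(-2.09192)=-0.49070, 0.37037×(-1.43296)=-0.53073, 0.01235×(-6.33985)=-0.07827, 0.01235×(-6.33985)=-0.07827.
Sum = -2.52562, so H' = 2.526.

2.526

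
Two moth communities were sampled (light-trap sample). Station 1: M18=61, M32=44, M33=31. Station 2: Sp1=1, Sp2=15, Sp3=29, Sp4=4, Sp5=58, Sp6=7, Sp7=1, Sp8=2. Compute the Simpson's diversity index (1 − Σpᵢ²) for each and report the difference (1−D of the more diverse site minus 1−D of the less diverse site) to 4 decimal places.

Station 1: N=136, proportions 0.448529, 0.323529, 0.227941, giving 1−D = 0.642193 (working shown to 6 dp, full precision carried).
Station 2: N=117, proportions 0.008547, 0.128205, 0.247863, 0.034188, 0.495726, 0.059829, 0.008547, 0.017094, giving 1−D = 0.671196.
Difference = |0.642193 − 0.671196| = 0.029003, i.e. 0.0290 to 4 decimal places.

0.0290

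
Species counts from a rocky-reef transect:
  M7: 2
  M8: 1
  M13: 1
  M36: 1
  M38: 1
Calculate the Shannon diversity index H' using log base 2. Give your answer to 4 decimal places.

2.2516

Total N = 2+1+1+1+1 = 6, so the proportions are 0.333333, 0.166667, 0.166667, 0.166667, 0.166667 (working shown to 6 dp, full precision carried).
Each pᵢ log₂ pᵢ term: 0.333333×(-1.584963)=-0.528321, 0.166667×(-2.584963)=-0.430827, 0.166667×(-2.584963)=-0.430827, 0.166667×(-2.584963)=-0.430827, 0.166667×(-2.584963)=-0.430827.
Sum = -2.251629, so H' = 2.2516.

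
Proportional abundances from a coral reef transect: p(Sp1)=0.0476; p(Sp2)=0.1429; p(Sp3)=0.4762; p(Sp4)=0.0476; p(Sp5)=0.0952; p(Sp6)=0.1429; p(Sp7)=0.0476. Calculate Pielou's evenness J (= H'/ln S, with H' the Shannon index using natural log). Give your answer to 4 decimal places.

0.8058

H' = −Σ pᵢ ln pᵢ = −((-0.144938) + (-0.278028) + (-0.353301) + (-0.144938) + (-0.223889) + (-0.278028) + (-0.144938)) = 1.568060 (working shown to 6 dp, full precision carried).
With S = 7 species, ln S = 1.945910, so J = 1.568060/1.945910 = 0.805824, i.e. 0.8058 to 4 decimal places.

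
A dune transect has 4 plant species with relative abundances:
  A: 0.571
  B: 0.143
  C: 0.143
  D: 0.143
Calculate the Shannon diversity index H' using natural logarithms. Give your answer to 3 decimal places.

Each pᵢ ln pᵢ term (working shown to 5 dp, full precision carried): 0.571×(-0.56037)=-0.31997, 0.143×(-1.94491)=-0.27812, 0.143×(-1.94491)=-0.27812, 0.143×(-1.94491)=-0.27812.
Sum = -1.15434, so H' = 1.154.

1.154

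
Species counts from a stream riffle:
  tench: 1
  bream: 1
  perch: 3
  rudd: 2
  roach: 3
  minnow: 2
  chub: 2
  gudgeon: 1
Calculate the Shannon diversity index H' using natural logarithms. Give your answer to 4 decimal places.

Total N = 1+1+3+2+3+2+2+1 = 15, so the proportions are 0.066667, 0.066667, 0.2, 0.133333, 0.2, 0.133333, 0.133333, 0.066667 (working shown to 6 dp, full precision carried).
Each pᵢ ln pᵢ term: 0.066667×(-2.708050)=-0.180537, 0.066667×(-2.708050)=-0.180537, 0.2×(-1.609438)=-0.321888, 0.133333×(-2.014903)=-0.268654, 0.2×(-1.609438)=-0.321888, 0.133333×(-2.014903)=-0.268654, 0.133333×(-2.014903)=-0.268654, 0.066667×(-2.708050)=-0.180537.
Sum = -1.991346, so H' = 1.9913.

1.9913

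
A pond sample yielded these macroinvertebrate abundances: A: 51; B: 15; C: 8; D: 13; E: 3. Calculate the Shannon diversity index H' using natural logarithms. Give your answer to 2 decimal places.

1.23

Total N = 51+15+8+13+3 = 90, so the proportions are 0.5667, 0.1667, 0.0889, 0.1444, 0.0333 (working shown to 4 dp, full precision carried).
Each pᵢ ln pᵢ term: 0.5667×(-0.5680)=-0.3219, 0.1667×(-1.7918)=-0.2986, 0.0889×(-2.4204)=-0.2151, 0.1444×(-1.9349)=-0.2795, 0.0333×(-3.4012)=-0.1134.
Sum = -1.2285, so H' = 1.23.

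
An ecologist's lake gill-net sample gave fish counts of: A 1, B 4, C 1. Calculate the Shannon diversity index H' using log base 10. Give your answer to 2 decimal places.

Total N = 1+4+1 = 6, so the proportions are 0.1667, 0.6667, 0.1667 (working shown to 4 dp, full precision carried).
Each pᵢ log₁₀ pᵢ term: 0.1667×(-0.7782)=-0.1297, 0.6667×(-0.1761)=-0.1174, 0.1667×(-0.7782)=-0.1297.
Sum = -0.3768, so H' = 0.38.

0.38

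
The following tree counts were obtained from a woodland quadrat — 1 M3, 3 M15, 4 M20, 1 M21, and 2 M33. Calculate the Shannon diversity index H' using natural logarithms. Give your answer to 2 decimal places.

Total N = 1+3+4+1+2 = 11, so the proportions are 0.0909, 0.2727, 0.3636, 0.0909, 0.1818 (working shown to 4 dp, full precision carried).
Each pᵢ ln pᵢ term: 0.0909×(-2.3979)=-0.2180, 0.2727×(-1.2993)=-0.3543, 0.3636×(-1.0116)=-0.3679, 0.0909×(-2.3979)=-0.2180, 0.1818×(-1.7047)=-0.3100.
Sum = -1.4681, so H' = 1.47.

1.47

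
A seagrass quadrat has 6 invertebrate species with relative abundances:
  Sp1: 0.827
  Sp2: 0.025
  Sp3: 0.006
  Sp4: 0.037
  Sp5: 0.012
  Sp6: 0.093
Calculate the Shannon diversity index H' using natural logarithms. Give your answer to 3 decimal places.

0.676

Each pᵢ ln pᵢ term (working shown to 5 dp, full precision carried): 0.827×(-0.18995)=-0.15709, 0.025×(-3.68888)=-0.09222, 0.006×(-5.11600)=-0.03070, 0.037×(-3.29684)=-0.12198, 0.012×(-4.42285)=-0.05307, 0.093×(-2.37516)=-0.22089.
Sum = -0.67595, so H' = 0.676.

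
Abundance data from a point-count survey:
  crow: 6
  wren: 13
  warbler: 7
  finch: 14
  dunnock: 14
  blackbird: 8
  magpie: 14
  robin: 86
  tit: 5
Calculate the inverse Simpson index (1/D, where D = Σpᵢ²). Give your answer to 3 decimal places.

Total N = 6+13+7+14+14+8+14+86+5 = 167, so the proportions are 0.0359281, 0.0778443, 0.0419162, 0.0838323, 0.0838323, 0.0479042, 0.0838323, 0.5149701, 0.0299401 (working shown to 7 dp, full precision carried).
D = 0.0359281² + 0.0778443² + 0.0419162² + 0.0838323² + 0.0838323² + 0.0479042² + 0.0838323² + 0.5149701² + 0.0299401² = 0.0012908 + 0.0060597 + 0.0017570 + 0.0070279 + 0.0070279 + 0.0022948 + 0.0070279 + 0.2651942 + 0.0008964 = 0.2985765.
So 1/D = 3.34923, i.e. 3.349 to 3 decimal places.

3.349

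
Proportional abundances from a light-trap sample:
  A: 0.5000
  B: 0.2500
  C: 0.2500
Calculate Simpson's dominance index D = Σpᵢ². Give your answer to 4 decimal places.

D = 0.5² + 0.25² + 0.25² = 0.250000 + 0.062500 + 0.062500 = 0.375000 (working shown to 6 dp, full precision carried).
To 4 decimal places, D = 0.3750.

0.3750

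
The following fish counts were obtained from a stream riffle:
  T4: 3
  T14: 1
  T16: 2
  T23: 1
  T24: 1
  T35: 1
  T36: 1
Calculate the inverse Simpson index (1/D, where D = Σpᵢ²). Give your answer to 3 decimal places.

5.556

Total N = 3+1+2+1+1+1+1 = 10, so the proportions are 0.3, 0.1, 0.2, 0.1, 0.1, 0.1, 0.1 (working shown to 7 dp, full precision carried).
D = 0.3² + 0.1² + 0.2² + 0.1² + 0.1² + 0.1² + 0.1² = 0.0900000 + 0.0100000 + 0.0400000 + 0.0100000 + 0.0100000 + 0.0100000 + 0.0100000 = 0.1800000.
So 1/D = 5.55556, i.e. 5.556 to 3 decimal places.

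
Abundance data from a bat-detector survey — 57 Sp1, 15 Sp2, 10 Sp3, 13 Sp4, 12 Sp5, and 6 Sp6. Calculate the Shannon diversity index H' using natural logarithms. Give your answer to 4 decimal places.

1.4706

Total N = 57+15+10+13+12+6 = 113, so the proportions are 0.504425, 0.132743, 0.088496, 0.115044, 0.106195, 0.053097 (working shown to 6 dp, full precision carried).
Each pᵢ ln pᵢ term: 0.504425×(-0.684337)=-0.345196, 0.132743×(-2.019338)=-0.268054, 0.088496×(-2.424803)=-0.214584, 0.115044×(-2.162438)=-0.248776, 0.106195×(-2.242481)=-0.238140, 0.053097×(-2.935628)=-0.155874.
Sum = -1.470624, so H' = 1.4706.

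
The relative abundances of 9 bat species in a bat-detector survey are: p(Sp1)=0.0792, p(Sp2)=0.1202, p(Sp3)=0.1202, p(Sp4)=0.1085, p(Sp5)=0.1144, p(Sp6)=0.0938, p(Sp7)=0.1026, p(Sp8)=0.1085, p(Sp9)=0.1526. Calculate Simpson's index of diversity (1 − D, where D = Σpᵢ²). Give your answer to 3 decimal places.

D = 0.0792² + 0.1202² + 0.1202² + 0.1085² + 0.1144² + 0.0938² + 0.1026² + 0.1085² + 0.1526² = 0.00627 + 0.01445 + 0.01445 + 0.01177 + 0.01309 + 0.00880 + 0.01053 + 0.01177 + 0.02329 = 0.11441 (working shown to 5 dp, full precision carried).
So 1 − D = 0.88559, i.e. 0.886 to 3 decimal places.

0.886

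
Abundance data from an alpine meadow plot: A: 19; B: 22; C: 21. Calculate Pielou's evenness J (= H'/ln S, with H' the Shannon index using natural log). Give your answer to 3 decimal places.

Total N = 19+22+21 = 62, so the proportions are 0.30645, 0.35484, 0.33871 (working shown to 5 dp, full precision carried).
H' = −Σ pᵢ ln pᵢ = −((-0.36244) + (-0.36765) + (-0.36669)) = 1.09678.
With S = 3 species, ln S = 1.09861, so J = 1.09678/1.09861 = 0.99833, i.e. 0.998 to 3 decimal places.

0.998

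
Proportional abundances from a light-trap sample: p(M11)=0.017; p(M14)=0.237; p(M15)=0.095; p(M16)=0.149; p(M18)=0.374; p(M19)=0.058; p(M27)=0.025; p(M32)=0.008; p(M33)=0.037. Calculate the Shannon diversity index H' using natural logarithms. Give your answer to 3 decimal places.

Each pᵢ ln pᵢ term (working shown to 5 dp, full precision carried): 0.017×(-4.07454)=-0.06927, 0.237×(-1.43970)=-0.34121, 0.095×(-2.35388)=-0.22362, 0.149×(-1.90381)=-0.28367, 0.374×(-0.98350)=-0.36783, 0.058×(-2.84731)=-0.16514, 0.025×(-3.68888)=-0.09222, 0.008×(-4.82831)=-0.03863, 0.037×(-3.29684)=-0.12198.
Sum = -1.70357, so H' = 1.704.

1.704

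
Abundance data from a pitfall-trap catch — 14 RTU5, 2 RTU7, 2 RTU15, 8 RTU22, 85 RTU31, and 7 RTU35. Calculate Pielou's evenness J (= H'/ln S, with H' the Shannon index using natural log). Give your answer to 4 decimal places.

Total N = 14+2+2+8+85+7 = 118, so the proportions are 0.118644, 0.016949, 0.016949, 0.067797, 0.720339, 0.059322 (working shown to 6 dp, full precision carried).
H' = −Σ pᵢ ln pᵢ = −((-0.252905) + (-0.069111) + (-0.069111) + (-0.182457) + (-0.236295) + (-0.167571)) = 0.977450.
With S = 6 species, ln S = 1.791759, so J = 0.977450/1.791759 = 0.545525, i.e. 0.5455 to 4 decimal places.

0.5455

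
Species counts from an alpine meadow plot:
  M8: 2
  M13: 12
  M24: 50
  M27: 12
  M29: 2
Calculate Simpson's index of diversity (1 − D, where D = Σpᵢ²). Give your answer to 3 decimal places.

0.540

Total N = 2+12+50+12+2 = 78, so the proportions are 0.02564, 0.15385, 0.64103, 0.15385, 0.02564 (working shown to 5 dp, full precision carried).
D = 0.02564² + 0.15385² + 0.64103² + 0.15385² + 0.02564² = 0.00066 + 0.02367 + 0.41091 + 0.02367 + 0.00066 = 0.45957.
So 1 − D = 0.54043, i.e. 0.540 to 3 decimal places.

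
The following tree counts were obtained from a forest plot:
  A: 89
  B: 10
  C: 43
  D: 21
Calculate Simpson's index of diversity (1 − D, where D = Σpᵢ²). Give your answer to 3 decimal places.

0.612

Total N = 89+10+43+21 = 163, so the proportions are 0.54601, 0.06135, 0.2638, 0.12883 (working shown to 5 dp, full precision carried).
D = 0.54601² + 0.06135² + 0.2638² + 0.12883² = 0.29813 + 0.00376 + 0.06959 + 0.01660 = 0.38808.
So 1 − D = 0.61192, i.e. 0.612 to 3 decimal places.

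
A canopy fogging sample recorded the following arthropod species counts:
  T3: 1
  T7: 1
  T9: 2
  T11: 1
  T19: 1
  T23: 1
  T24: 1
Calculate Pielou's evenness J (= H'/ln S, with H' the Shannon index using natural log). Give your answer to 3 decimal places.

Total N = 1+1+2+1+1+1+1 = 8, so the proportions are 0.125, 0.125, 0.25, 0.125, 0.125, 0.125, 0.125 (working shown to 5 dp, full precision carried).
H' = −Σ pᵢ ln pᵢ = −((-0.25993) + (-0.25993) + (-0.34657) + (-0.25993) + (-0.25993) + (-0.25993) + (-0.25993)) = 1.90615.
With S = 7 species, ln S = 1.94591, so J = 1.90615/1.94591 = 0.97957, i.e. 0.980 to 3 decimal places.

0.980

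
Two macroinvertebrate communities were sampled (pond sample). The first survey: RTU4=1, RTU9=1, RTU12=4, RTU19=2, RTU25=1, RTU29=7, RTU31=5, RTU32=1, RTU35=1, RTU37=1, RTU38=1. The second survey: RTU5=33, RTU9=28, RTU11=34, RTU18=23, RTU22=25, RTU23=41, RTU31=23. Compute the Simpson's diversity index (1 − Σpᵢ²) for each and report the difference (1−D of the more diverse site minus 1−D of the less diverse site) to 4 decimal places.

The first survey: N=25, proportions 0.04, 0.04, 0.16, 0.08, 0.04, 0.28, 0.2, 0.04, 0.04, 0.04, 0.04, giving 1−D = 0.838400 (working shown to 6 dp, full precision carried).
The second survey: N=207, proportions 0.15942, 0.135266, 0.164251, 0.111111, 0.120773, 0.198068, 0.111111, giving 1−D = 0.850802.
Difference = |0.838400 − 0.850802| = 0.012402, i.e. 0.0124 to 4 decimal places.

0.0124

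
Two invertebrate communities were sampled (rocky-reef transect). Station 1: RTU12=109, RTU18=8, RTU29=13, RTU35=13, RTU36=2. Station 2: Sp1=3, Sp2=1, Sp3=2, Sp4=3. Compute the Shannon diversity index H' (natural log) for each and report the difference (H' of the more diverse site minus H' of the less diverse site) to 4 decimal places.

Station 1: N=145, proportions 0.751724, 0.055172, 0.089655, 0.089655, 0.013793, giving H' = 0.865924 (working shown to 6 dp, full precision carried).
Station 2: N=9, proportions 0.333333, 0.111111, 0.222222, 0.333333, giving H' = 1.310784.
Difference = |0.865924 − 1.310784| = 0.444860, i.e. 0.4449 to 4 decimal places.

0.4449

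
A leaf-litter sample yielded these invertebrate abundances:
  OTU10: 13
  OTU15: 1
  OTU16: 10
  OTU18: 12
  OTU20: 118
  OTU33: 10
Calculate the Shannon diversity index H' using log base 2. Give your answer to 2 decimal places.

1.44

Total N = 13+1+10+12+118+10 = 164, so the proportions are 0.0793, 0.0061, 0.061, 0.0732, 0.7195, 0.061 (working shown to 4 dp, full precision carried).
Each pᵢ log₂ pᵢ term: 0.0793×(-3.6571)=-0.2899, 0.0061×(-7.3576)=-0.0449, 0.061×(-4.0356)=-0.2461, 0.0732×(-3.7726)=-0.2760, 0.7195×(-0.4749)=-0.3417, 0.061×(-4.0356)=-0.2461.
Sum = -1.4447, so H' = 1.44.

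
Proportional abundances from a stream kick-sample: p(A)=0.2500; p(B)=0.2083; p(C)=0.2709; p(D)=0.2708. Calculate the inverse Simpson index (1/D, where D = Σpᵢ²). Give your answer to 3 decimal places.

3.959

D = 0.25² + 0.2083² + 0.2709² + 0.2708² = 0.0625000 + 0.0433889 + 0.0733868 + 0.0733326 = 0.2526083 (working shown to 7 dp, full precision carried).
So 1/D = 3.95870, i.e. 3.959 to 3 decimal places.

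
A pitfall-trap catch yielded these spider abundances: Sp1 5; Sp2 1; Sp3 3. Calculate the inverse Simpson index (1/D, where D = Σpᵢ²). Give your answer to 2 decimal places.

Total N = 5+1+3 = 9, so the proportions are 0.55556, 0.11111, 0.33333 (working shown to 5 dp, full precision carried).
D = 0.55556² + 0.11111² + 0.33333² = 0.30864 + 0.01235 + 0.11111 = 0.43210.
So 1/D = 2.3143, i.e. 2.31 to 2 decimal places.

2.31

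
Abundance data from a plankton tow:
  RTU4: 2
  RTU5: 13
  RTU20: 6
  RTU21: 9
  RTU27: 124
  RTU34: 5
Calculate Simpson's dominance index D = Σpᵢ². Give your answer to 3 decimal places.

0.621

Total N = 2+13+6+9+124+5 = 159, so the proportions are 0.01258, 0.08176, 0.03774, 0.0566, 0.77987, 0.03145 (working shown to 5 dp, full precision carried).
D = 0.01258² + 0.08176² + 0.03774² + 0.0566² + 0.77987² + 0.03145² = 0.00016 + 0.00668 + 0.00142 + 0.00320 + 0.60820 + 0.00099 = 0.62066.
To 3 decimal places, D = 0.621.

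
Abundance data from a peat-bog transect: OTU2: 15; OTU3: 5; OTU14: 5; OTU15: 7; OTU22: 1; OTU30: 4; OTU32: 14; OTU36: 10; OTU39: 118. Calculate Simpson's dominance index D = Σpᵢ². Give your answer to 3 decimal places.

Total N = 15+5+5+7+1+4+14+10+118 = 179, so the proportions are 0.0838, 0.02793, 0.02793, 0.03911, 0.00559, 0.02235, 0.07821, 0.05587, 0.65922 (working shown to 5 dp, full precision carried).
D = 0.0838² + 0.02793² + 0.02793² + 0.03911² + 0.00559² + 0.02235² + 0.07821² + 0.05587² + 0.65922² = 0.00702 + 0.00078 + 0.00078 + 0.00153 + 0.00003 + 0.00050 + 0.00612 + 0.00312 + 0.43457 = 0.45445.
To 3 decimal places, D = 0.454.

0.454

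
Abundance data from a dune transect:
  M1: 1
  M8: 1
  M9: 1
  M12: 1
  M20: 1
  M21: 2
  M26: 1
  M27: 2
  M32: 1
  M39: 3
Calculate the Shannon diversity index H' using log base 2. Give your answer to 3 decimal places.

Total N = 1+1+1+1+1+2+1+2+1+3 = 14, so the proportions are 0.07143, 0.07143, 0.07143, 0.07143, 0.07143, 0.14286, 0.07143, 0.14286, 0.07143, 0.21429 (working shown to 5 dp, full precision carried).
Each pᵢ log₂ pᵢ term: 0.07143×(-3.80735)=-0.27195, 0.07143×(-3.80735)=-0.27195, 0.07143×(-3.80735)=-0.27195, 0.07143×(-3.80735)=-0.27195, 0.07143×(-3.80735)=-0.27195, 0.14286×(-2.80735)=-0.40105, 0.07143×(-3.80735)=-0.27195, 0.14286×(-2.80735)=-0.40105, 0.07143×(-3.80735)=-0.27195, 0.21429×(-2.22239)=-0.47623.
Sum = -3.18201, so H' = 3.182.

3.182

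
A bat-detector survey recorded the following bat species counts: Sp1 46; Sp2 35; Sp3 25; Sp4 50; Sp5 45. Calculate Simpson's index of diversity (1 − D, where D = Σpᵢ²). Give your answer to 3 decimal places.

0.790

Total N = 46+35+25+50+45 = 201, so the proportions are 0.22886, 0.17413, 0.12438, 0.24876, 0.22388 (working shown to 5 dp, full precision carried).
D = 0.22886² + 0.17413² + 0.12438² + 0.24876² + 0.22388² = 0.05237 + 0.03032 + 0.01547 + 0.06188 + 0.05012 = 0.21017.
So 1 − D = 0.78983, i.e. 0.790 to 3 decimal places.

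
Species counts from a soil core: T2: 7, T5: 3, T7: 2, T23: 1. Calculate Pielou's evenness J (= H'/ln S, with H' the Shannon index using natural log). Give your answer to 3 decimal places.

0.835

Total N = 7+3+2+1 = 13, so the proportions are 0.53846, 0.23077, 0.15385, 0.07692 (working shown to 5 dp, full precision carried).
H' = −Σ pᵢ ln pᵢ = −((-0.33333) + (-0.33839) + (-0.28797) + (-0.19730)) = 1.15699.
With S = 4 species, ln S = 1.38629, so J = 1.15699/1.38629 = 0.83459, i.e. 0.835 to 3 decimal places.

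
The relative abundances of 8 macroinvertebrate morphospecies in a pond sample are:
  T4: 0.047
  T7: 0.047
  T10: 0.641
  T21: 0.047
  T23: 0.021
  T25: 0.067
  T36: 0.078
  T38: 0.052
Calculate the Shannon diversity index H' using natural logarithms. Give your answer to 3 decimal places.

Each pᵢ ln pᵢ term (working shown to 5 dp, full precision carried): 0.047×(-3.05761)=-0.14371, 0.047×(-3.05761)=-0.14371, 0.641×(-0.44473)=-0.28507, 0.047×(-3.05761)=-0.14371, 0.021×(-3.86323)=-0.08113, 0.067×(-2.70306)=-0.18111, 0.078×(-2.55105)=-0.19898, 0.052×(-2.95651)=-0.15374.
Sum = -1.33115, so H' = 1.331.

1.331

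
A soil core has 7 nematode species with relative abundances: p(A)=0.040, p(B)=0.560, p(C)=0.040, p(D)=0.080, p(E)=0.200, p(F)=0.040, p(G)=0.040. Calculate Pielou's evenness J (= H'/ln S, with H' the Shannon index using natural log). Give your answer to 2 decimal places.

H' = −Σ pᵢ ln pᵢ = −((-0.1288) + (-0.3247) + (-0.1288) + (-0.2021) + (-0.3219) + (-0.1288) + (-0.1288)) = 1.3637 (working shown to 4 dp, full precision carried).
With S = 7 species, ln S = 1.9459, so J = 1.3637/1.9459 = 0.7008, i.e. 0.70 to 2 decimal places.

0.70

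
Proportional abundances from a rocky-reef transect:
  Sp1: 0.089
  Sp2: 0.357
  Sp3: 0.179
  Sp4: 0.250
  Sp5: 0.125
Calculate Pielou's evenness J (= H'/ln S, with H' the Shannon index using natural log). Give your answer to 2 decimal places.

0.93

H' = −Σ pᵢ ln pᵢ = −((-0.2153) + (-0.3677) + (-0.3079) + (-0.3466) + (-0.2599)) = 1.4975 (working shown to 4 dp, full precision carried).
With S = 5 species, ln S = 1.6094, so J = 1.4975/1.6094 = 0.9304, i.e. 0.93 to 2 decimal places.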